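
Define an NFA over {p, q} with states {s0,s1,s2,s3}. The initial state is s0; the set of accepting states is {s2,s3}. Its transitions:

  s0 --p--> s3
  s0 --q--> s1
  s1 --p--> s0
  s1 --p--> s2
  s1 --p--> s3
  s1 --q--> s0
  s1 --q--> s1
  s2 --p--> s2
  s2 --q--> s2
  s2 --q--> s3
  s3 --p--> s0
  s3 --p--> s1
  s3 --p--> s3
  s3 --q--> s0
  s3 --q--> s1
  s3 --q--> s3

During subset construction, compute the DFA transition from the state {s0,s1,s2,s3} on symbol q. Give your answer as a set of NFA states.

δ(s0,q) = {s1}; δ(s1,q) = {s0,s1}; δ(s2,q) = {s2,s3}; δ(s3,q) = {s0,s1,s3}.
Union: {s0,s1,s2,s3}.

{s0,s1,s2,s3}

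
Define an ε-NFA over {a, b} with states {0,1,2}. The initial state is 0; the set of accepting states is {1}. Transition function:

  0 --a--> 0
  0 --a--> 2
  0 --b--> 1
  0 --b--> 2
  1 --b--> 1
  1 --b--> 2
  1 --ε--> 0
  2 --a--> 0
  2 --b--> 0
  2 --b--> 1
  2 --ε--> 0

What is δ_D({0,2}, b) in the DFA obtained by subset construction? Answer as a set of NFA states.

δ(0,b) = {1,2}; δ(2,b) = {0,1}.
Union: {0,1,2}.

{0,1,2}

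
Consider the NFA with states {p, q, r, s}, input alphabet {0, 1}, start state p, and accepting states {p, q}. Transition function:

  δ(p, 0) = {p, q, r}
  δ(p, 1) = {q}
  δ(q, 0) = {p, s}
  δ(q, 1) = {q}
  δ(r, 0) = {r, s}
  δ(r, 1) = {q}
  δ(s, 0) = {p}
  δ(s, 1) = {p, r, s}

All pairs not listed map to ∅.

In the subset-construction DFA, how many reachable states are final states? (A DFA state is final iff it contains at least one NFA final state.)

Start state of the DFA: {p}.
{p} --0--> {p, q, r}  [new]
{p} --1--> {q}  [new]
{p, q, r} --0--> {p, q, r, s}  [new]
{p, q, r} --1--> {q}  [seen]
{q} --0--> {p, s}  [new]
{q} --1--> {q}  [seen]
{p, q, r, s} --0--> {p, q, r, s}  [seen]
{p, q, r, s} --1--> {p, q, r, s}  [seen]
{p, s} --0--> {p, q, r}  [seen]
{p, s} --1--> {p, q, r, s}  [seen]
Reachable DFA states: {p}, {p, q, r}, {q}, {p, q, r, s}, {p, s}.
Accepting DFA states (contain an NFA accepting state): {p}, {p, q, r}, {q}, {p, q, r, s}, {p, s}.

5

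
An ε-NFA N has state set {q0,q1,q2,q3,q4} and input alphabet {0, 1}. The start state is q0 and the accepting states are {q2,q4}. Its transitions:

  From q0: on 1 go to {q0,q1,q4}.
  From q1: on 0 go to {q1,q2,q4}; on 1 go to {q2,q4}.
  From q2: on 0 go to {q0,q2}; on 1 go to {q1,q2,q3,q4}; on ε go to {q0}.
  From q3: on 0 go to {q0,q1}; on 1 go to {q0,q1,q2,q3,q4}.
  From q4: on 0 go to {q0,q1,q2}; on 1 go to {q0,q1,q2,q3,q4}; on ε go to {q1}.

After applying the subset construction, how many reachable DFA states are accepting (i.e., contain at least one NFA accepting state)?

3

Start state of the DFA: {q0} (ε-closure of the NFA start).
{q0} --0--> ∅  [new]
{q0} --1--> {q0,q1,q4}  [new]
∅ --0--> ∅  [seen]
∅ --1--> ∅  [seen]
{q0,q1,q4} --0--> {q0,q1,q2,q4}  [new]
{q0,q1,q4} --1--> {q0,q1,q2,q3,q4}  [new]
{q0,q1,q2,q4} --0--> {q0,q1,q2,q4}  [seen]
{q0,q1,q2,q4} --1--> {q0,q1,q2,q3,q4}  [seen]
{q0,q1,q2,q3,q4} --0--> {q0,q1,q2,q4}  [seen]
{q0,q1,q2,q3,q4} --1--> {q0,q1,q2,q3,q4}  [seen]
Reachable DFA states: {q0}, ∅, {q0,q1,q4}, {q0,q1,q2,q4}, {q0,q1,q2,q3,q4}.
Accepting DFA states (contain an NFA accepting state): {q0,q1,q4}, {q0,q1,q2,q4}, {q0,q1,q2,q3,q4}.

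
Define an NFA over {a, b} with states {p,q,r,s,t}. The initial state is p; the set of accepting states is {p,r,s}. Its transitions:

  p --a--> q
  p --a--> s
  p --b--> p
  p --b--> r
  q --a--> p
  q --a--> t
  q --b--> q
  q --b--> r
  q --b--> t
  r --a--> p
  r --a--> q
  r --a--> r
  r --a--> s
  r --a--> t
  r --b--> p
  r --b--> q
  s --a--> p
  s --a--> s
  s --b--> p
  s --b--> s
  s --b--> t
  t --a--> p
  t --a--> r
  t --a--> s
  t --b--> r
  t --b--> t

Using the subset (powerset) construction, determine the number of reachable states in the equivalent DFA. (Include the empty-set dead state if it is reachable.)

Start state of the DFA: {p}.
{p} --a--> {q,s}  [new]
{p} --b--> {p,r}  [new]
{q,s} --a--> {p,s,t}  [new]
{q,s} --b--> {p,q,r,s,t}  [new]
{p,r} --a--> {p,q,r,s,t}  [seen]
{p,r} --b--> {p,q,r}  [new]
{p,s,t} --a--> {p,q,r,s}  [new]
{p,s,t} --b--> {p,r,s,t}  [new]
{p,q,r,s,t} --a--> {p,q,r,s,t}  [seen]
{p,q,r,s,t} --b--> {p,q,r,s,t}  [seen]
{p,q,r} --a--> {p,q,r,s,t}  [seen]
{p,q,r} --b--> {p,q,r,t}  [new]
{p,q,r,s} --a--> {p,q,r,s,t}  [seen]
{p,q,r,s} --b--> {p,q,r,s,t}  [seen]
{p,r,s,t} --a--> {p,q,r,s,t}  [seen]
{p,r,s,t} --b--> {p,q,r,s,t}  [seen]
{p,q,r,t} --a--> {p,q,r,s,t}  [seen]
{p,q,r,t} --b--> {p,q,r,t}  [seen]
Reachable DFA states: {p}, {q,s}, {p,r}, {p,s,t}, {p,q,r,s,t}, {p,q,r}, {p,q,r,s}, {p,r,s,t}, {p,q,r,t}.

9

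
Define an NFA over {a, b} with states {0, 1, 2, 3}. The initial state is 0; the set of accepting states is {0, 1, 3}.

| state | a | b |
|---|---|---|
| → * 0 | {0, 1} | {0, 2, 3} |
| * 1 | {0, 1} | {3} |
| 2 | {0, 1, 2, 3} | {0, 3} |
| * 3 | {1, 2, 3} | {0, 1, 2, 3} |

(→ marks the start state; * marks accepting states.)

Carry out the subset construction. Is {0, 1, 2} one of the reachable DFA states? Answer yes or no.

no

Start state of the DFA: {0}.
{0} --a--> {0, 1}  [new]
{0} --b--> {0, 2, 3}  [new]
{0, 1} --a--> {0, 1}  [seen]
{0, 1} --b--> {0, 2, 3}  [seen]
{0, 2, 3} --a--> {0, 1, 2, 3}  [new]
{0, 2, 3} --b--> {0, 1, 2, 3}  [seen]
{0, 1, 2, 3} --a--> {0, 1, 2, 3}  [seen]
{0, 1, 2, 3} --b--> {0, 1, 2, 3}  [seen]
Reachable DFA states: {0}, {0, 1}, {0, 2, 3}, {0, 1, 2, 3}.
{0, 1, 2} is not among them.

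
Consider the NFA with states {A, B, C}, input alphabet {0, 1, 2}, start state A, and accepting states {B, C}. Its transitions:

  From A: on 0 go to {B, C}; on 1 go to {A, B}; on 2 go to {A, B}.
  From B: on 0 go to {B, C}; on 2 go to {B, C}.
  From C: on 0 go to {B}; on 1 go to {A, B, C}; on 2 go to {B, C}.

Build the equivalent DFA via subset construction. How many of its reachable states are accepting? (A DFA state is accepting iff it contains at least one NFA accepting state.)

Start state of the DFA: {A}.
{A} --0--> {B, C}  [new]
{A} --1--> {A, B}  [new]
{A} --2--> {A, B}  [seen]
{B, C} --0--> {B, C}  [seen]
{B, C} --1--> {A, B, C}  [new]
{B, C} --2--> {B, C}  [seen]
{A, B} --0--> {B, C}  [seen]
{A, B} --1--> {A, B}  [seen]
{A, B} --2--> {A, B, C}  [seen]
{A, B, C} --0--> {B, C}  [seen]
{A, B, C} --1--> {A, B, C}  [seen]
{A, B, C} --2--> {A, B, C}  [seen]
Reachable DFA states: {A}, {B, C}, {A, B}, {A, B, C}.
Accepting DFA states (contain an NFA accepting state): {B, C}, {A, B}, {A, B, C}.

3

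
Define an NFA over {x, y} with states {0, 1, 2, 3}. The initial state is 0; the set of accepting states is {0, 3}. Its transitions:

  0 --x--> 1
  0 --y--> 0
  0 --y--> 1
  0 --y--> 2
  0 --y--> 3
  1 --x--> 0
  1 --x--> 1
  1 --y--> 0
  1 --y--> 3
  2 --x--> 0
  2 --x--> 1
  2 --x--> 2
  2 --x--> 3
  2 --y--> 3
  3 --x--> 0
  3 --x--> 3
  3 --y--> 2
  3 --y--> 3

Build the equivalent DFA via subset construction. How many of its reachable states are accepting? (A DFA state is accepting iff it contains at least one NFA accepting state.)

5

Start state of the DFA: {0}.
{0} --x--> {1}  [new]
{0} --y--> {0, 1, 2, 3}  [new]
{1} --x--> {0, 1}  [new]
{1} --y--> {0, 3}  [new]
{0, 1, 2, 3} --x--> {0, 1, 2, 3}  [seen]
{0, 1, 2, 3} --y--> {0, 1, 2, 3}  [seen]
{0, 1} --x--> {0, 1}  [seen]
{0, 1} --y--> {0, 1, 2, 3}  [seen]
{0, 3} --x--> {0, 1, 3}  [new]
{0, 3} --y--> {0, 1, 2, 3}  [seen]
{0, 1, 3} --x--> {0, 1, 3}  [seen]
{0, 1, 3} --y--> {0, 1, 2, 3}  [seen]
Reachable DFA states: {0}, {1}, {0, 1, 2, 3}, {0, 1}, {0, 3}, {0, 1, 3}.
Accepting DFA states (contain an NFA accepting state): {0}, {0, 1, 2, 3}, {0, 1}, {0, 3}, {0, 1, 3}.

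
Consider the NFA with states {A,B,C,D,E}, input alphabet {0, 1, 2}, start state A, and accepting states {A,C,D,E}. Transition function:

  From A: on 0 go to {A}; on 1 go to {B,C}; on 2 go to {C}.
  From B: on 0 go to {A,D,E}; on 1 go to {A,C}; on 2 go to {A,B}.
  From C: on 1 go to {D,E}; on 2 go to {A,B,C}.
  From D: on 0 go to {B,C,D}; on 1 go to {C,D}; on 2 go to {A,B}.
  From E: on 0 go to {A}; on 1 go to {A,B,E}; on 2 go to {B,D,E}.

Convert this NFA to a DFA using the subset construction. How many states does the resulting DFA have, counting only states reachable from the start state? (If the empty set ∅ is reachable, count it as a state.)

11

Start state of the DFA: {A}.
{A} --0--> {A}  [seen]
{A} --1--> {B,C}  [new]
{A} --2--> {C}  [new]
{B,C} --0--> {A,D,E}  [new]
{B,C} --1--> {A,C,D,E}  [new]
{B,C} --2--> {A,B,C}  [new]
{C} --0--> ∅  [new]
{C} --1--> {D,E}  [new]
{C} --2--> {A,B,C}  [seen]
{A,D,E} --0--> {A,B,C,D}  [new]
{A,D,E} --1--> {A,B,C,D,E}  [new]
{A,D,E} --2--> {A,B,C,D,E}  [seen]
{A,C,D,E} --0--> {A,B,C,D}  [seen]
{A,C,D,E} --1--> {A,B,C,D,E}  [seen]
{A,C,D,E} --2--> {A,B,C,D,E}  [seen]
{A,B,C} --0--> {A,D,E}  [seen]
{A,B,C} --1--> {A,B,C,D,E}  [seen]
{A,B,C} --2--> {A,B,C}  [seen]
∅ --0--> ∅  [seen]
∅ --1--> ∅  [seen]
∅ --2--> ∅  [seen]
{D,E} --0--> {A,B,C,D}  [seen]
{D,E} --1--> {A,B,C,D,E}  [seen]
{D,E} --2--> {A,B,D,E}  [new]
{A,B,C,D} --0--> {A,B,C,D,E}  [seen]
{A,B,C,D} --1--> {A,B,C,D,E}  [seen]
{A,B,C,D} --2--> {A,B,C}  [seen]
{A,B,C,D,E} --0--> {A,B,C,D,E}  [seen]
{A,B,C,D,E} --1--> {A,B,C,D,E}  [seen]
{A,B,C,D,E} --2--> {A,B,C,D,E}  [seen]
{A,B,D,E} --0--> {A,B,C,D,E}  [seen]
{A,B,D,E} --1--> {A,B,C,D,E}  [seen]
{A,B,D,E} --2--> {A,B,C,D,E}  [seen]
Reachable DFA states: {A}, {B,C}, {C}, {A,D,E}, {A,C,D,E}, {A,B,C}, ∅, {D,E}, {A,B,C,D}, {A,B,C,D,E}, {A,B,D,E}.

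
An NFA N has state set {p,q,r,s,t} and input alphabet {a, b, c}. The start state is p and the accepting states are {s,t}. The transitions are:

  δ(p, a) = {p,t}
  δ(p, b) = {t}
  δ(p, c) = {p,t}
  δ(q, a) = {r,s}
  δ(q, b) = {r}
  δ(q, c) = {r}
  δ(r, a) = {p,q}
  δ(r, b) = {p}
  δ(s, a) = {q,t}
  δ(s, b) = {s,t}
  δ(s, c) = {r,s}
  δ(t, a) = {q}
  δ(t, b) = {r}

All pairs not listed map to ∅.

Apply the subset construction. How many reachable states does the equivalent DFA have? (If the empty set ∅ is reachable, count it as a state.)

16

Start state of the DFA: {p}.
{p} --a--> {p,t}  [new]
{p} --b--> {t}  [new]
{p} --c--> {p,t}  [seen]
{p,t} --a--> {p,q,t}  [new]
{p,t} --b--> {r,t}  [new]
{p,t} --c--> {p,t}  [seen]
{t} --a--> {q}  [new]
{t} --b--> {r}  [new]
{t} --c--> ∅  [new]
{p,q,t} --a--> {p,q,r,s,t}  [new]
{p,q,t} --b--> {r,t}  [seen]
{p,q,t} --c--> {p,r,t}  [new]
{r,t} --a--> {p,q}  [new]
{r,t} --b--> {p,r}  [new]
{r,t} --c--> ∅  [seen]
{q} --a--> {r,s}  [new]
{q} --b--> {r}  [seen]
{q} --c--> {r}  [seen]
{r} --a--> {p,q}  [seen]
{r} --b--> {p}  [seen]
{r} --c--> ∅  [seen]
∅ --a--> ∅  [seen]
∅ --b--> ∅  [seen]
∅ --c--> ∅  [seen]
{p,q,r,s,t} --a--> {p,q,r,s,t}  [seen]
{p,q,r,s,t} --b--> {p,r,s,t}  [new]
{p,q,r,s,t} --c--> {p,r,s,t}  [seen]
{p,r,t} --a--> {p,q,t}  [seen]
{p,r,t} --b--> {p,r,t}  [seen]
{p,r,t} --c--> {p,t}  [seen]
{p,q} --a--> {p,r,s,t}  [seen]
{p,q} --b--> {r,t}  [seen]
{p,q} --c--> {p,r,t}  [seen]
{p,r} --a--> {p,q,t}  [seen]
{p,r} --b--> {p,t}  [seen]
{p,r} --c--> {p,t}  [seen]
{r,s} --a--> {p,q,t}  [seen]
{r,s} --b--> {p,s,t}  [new]
{r,s} --c--> {r,s}  [seen]
{p,r,s,t} --a--> {p,q,t}  [seen]
{p,r,s,t} --b--> {p,r,s,t}  [seen]
{p,r,s,t} --c--> {p,r,s,t}  [seen]
{p,s,t} --a--> {p,q,t}  [seen]
{p,s,t} --b--> {r,s,t}  [new]
{p,s,t} --c--> {p,r,s,t}  [seen]
{r,s,t} --a--> {p,q,t}  [seen]
{r,s,t} --b--> {p,r,s,t}  [seen]
{r,s,t} --c--> {r,s}  [seen]
Reachable DFA states: {p}, {p,t}, {t}, {p,q,t}, {r,t}, {q}, {r}, ∅, {p,q,r,s,t}, {p,r,t}, {p,q}, {p,r}, {r,s}, {p,r,s,t}, {p,s,t}, {r,s,t}.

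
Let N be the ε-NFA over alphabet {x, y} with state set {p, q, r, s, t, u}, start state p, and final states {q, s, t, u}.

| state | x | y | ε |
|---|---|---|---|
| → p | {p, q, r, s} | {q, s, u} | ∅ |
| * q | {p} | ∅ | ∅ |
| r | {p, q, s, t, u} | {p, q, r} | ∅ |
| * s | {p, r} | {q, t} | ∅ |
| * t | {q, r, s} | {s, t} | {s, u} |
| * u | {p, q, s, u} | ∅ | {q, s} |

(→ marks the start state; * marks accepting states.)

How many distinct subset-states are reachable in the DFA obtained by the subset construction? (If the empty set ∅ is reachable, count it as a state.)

6

Start state of the DFA: {p} (ε-closure of the NFA start).
{p} --x--> {p, q, r, s}  [new]
{p} --y--> {q, s, u}  [new]
{p, q, r, s} --x--> {p, q, r, s, t, u}  [new]
{p, q, r, s} --y--> {p, q, r, s, t, u}  [seen]
{q, s, u} --x--> {p, q, r, s, u}  [new]
{q, s, u} --y--> {q, s, t, u}  [new]
{p, q, r, s, t, u} --x--> {p, q, r, s, t, u}  [seen]
{p, q, r, s, t, u} --y--> {p, q, r, s, t, u}  [seen]
{p, q, r, s, u} --x--> {p, q, r, s, t, u}  [seen]
{p, q, r, s, u} --y--> {p, q, r, s, t, u}  [seen]
{q, s, t, u} --x--> {p, q, r, s, u}  [seen]
{q, s, t, u} --y--> {q, s, t, u}  [seen]
Reachable DFA states: {p}, {p, q, r, s}, {q, s, u}, {p, q, r, s, t, u}, {p, q, r, s, u}, {q, s, t, u}.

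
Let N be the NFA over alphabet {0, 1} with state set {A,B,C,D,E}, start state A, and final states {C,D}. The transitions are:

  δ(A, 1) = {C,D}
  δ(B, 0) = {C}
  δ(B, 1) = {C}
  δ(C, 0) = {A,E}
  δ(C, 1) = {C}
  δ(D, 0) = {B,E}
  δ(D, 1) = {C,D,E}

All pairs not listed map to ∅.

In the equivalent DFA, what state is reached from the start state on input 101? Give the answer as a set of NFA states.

Start: {A}.
δ(A,1) = {C,D}.
Union: {C,D}.
After 1: {C,D}.
δ(C,0) = {A,E}; δ(D,0) = {B,E}.
Union: {A,B,E}.
After 0: {A,B,E}.
δ(A,1) = {C,D}; δ(B,1) = {C}; δ(E,1) = ∅.
Union: {C,D}.
After 1: {C,D}.

{C,D}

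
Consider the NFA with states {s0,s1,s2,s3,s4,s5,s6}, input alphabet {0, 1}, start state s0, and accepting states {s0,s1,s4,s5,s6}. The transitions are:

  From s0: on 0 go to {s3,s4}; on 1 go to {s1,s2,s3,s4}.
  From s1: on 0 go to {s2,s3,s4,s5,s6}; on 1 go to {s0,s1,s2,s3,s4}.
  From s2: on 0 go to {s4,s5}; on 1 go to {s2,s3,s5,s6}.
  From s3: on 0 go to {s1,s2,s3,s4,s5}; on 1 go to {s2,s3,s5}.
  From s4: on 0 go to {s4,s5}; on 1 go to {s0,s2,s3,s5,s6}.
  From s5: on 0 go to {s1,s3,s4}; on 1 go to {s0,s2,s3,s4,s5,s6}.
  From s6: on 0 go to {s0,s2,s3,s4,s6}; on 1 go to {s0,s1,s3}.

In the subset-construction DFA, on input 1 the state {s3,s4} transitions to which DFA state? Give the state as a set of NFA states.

δ(s3,1) = {s2,s3,s5}; δ(s4,1) = {s0,s2,s3,s5,s6}.
Union: {s0,s2,s3,s5,s6}.

{s0,s2,s3,s5,s6}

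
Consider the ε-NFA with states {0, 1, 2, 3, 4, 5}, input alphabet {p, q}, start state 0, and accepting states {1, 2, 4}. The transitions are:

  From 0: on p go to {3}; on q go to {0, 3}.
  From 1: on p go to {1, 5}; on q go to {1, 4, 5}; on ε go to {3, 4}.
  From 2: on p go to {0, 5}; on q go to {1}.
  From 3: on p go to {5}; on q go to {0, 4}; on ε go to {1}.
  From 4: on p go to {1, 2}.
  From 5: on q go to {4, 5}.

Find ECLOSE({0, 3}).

{0, 1, 3, 4}

Begin with {0, 3}.
3 →ε {1}; add 1.
1 →ε {3, 4}; add 4.
ε-closure = {0, 1, 3, 4}.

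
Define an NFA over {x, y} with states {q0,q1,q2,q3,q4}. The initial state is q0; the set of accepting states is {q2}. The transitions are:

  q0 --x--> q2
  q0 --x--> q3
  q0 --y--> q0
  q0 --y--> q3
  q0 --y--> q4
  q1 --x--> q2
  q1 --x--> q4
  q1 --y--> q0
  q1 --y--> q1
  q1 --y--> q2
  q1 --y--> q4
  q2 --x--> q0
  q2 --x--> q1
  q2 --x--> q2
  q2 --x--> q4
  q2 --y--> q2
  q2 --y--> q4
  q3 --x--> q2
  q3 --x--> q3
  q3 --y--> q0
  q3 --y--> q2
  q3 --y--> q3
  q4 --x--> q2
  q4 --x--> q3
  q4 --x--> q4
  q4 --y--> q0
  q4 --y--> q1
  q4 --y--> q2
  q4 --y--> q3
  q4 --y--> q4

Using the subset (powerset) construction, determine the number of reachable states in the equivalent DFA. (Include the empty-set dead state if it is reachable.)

Start state of the DFA: {q0}.
{q0} --x--> {q2,q3}  [new]
{q0} --y--> {q0,q3,q4}  [new]
{q2,q3} --x--> {q0,q1,q2,q3,q4}  [new]
{q2,q3} --y--> {q0,q2,q3,q4}  [new]
{q0,q3,q4} --x--> {q2,q3,q4}  [new]
{q0,q3,q4} --y--> {q0,q1,q2,q3,q4}  [seen]
{q0,q1,q2,q3,q4} --x--> {q0,q1,q2,q3,q4}  [seen]
{q0,q1,q2,q3,q4} --y--> {q0,q1,q2,q3,q4}  [seen]
{q0,q2,q3,q4} --x--> {q0,q1,q2,q3,q4}  [seen]
{q0,q2,q3,q4} --y--> {q0,q1,q2,q3,q4}  [seen]
{q2,q3,q4} --x--> {q0,q1,q2,q3,q4}  [seen]
{q2,q3,q4} --y--> {q0,q1,q2,q3,q4}  [seen]
Reachable DFA states: {q0}, {q2,q3}, {q0,q3,q4}, {q0,q1,q2,q3,q4}, {q0,q2,q3,q4}, {q2,q3,q4}.

6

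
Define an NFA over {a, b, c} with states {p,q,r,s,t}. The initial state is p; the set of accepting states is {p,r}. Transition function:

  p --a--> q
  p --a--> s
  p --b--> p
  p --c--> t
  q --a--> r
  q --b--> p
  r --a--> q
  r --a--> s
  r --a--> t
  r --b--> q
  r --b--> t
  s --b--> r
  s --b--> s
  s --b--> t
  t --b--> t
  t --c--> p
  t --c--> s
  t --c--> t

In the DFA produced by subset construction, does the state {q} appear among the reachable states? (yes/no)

no

Start state of the DFA: {p}.
{p} --a--> {q,s}  [new]
{p} --b--> {p}  [seen]
{p} --c--> {t}  [new]
{q,s} --a--> {r}  [new]
{q,s} --b--> {p,r,s,t}  [new]
{q,s} --c--> ∅  [new]
{t} --a--> ∅  [seen]
{t} --b--> {t}  [seen]
{t} --c--> {p,s,t}  [new]
{r} --a--> {q,s,t}  [new]
{r} --b--> {q,t}  [new]
{r} --c--> ∅  [seen]
{p,r,s,t} --a--> {q,s,t}  [seen]
{p,r,s,t} --b--> {p,q,r,s,t}  [new]
{p,r,s,t} --c--> {p,s,t}  [seen]
∅ --a--> ∅  [seen]
∅ --b--> ∅  [seen]
∅ --c--> ∅  [seen]
{p,s,t} --a--> {q,s}  [seen]
{p,s,t} --b--> {p,r,s,t}  [seen]
{p,s,t} --c--> {p,s,t}  [seen]
{q,s,t} --a--> {r}  [seen]
{q,s,t} --b--> {p,r,s,t}  [seen]
{q,s,t} --c--> {p,s,t}  [seen]
{q,t} --a--> {r}  [seen]
{q,t} --b--> {p,t}  [new]
{q,t} --c--> {p,s,t}  [seen]
{p,q,r,s,t} --a--> {q,r,s,t}  [new]
{p,q,r,s,t} --b--> {p,q,r,s,t}  [seen]
{p,q,r,s,t} --c--> {p,s,t}  [seen]
{p,t} --a--> {q,s}  [seen]
{p,t} --b--> {p,t}  [seen]
{p,t} --c--> {p,s,t}  [seen]
{q,r,s,t} --a--> {q,r,s,t}  [seen]
{q,r,s,t} --b--> {p,q,r,s,t}  [seen]
{q,r,s,t} --c--> {p,s,t}  [seen]
Reachable DFA states: {p}, {q,s}, {t}, {r}, {p,r,s,t}, ∅, {p,s,t}, {q,s,t}, {q,t}, {p,q,r,s,t}, {p,t}, {q,r,s,t}.
{q} is not among them.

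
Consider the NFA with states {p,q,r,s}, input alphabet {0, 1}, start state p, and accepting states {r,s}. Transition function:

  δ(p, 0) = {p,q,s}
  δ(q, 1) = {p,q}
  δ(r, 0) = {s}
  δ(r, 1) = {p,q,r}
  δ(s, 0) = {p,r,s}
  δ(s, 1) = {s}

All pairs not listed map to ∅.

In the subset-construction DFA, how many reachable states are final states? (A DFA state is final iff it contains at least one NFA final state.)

Start state of the DFA: {p}.
{p} --0--> {p,q,s}  [new]
{p} --1--> ∅  [new]
{p,q,s} --0--> {p,q,r,s}  [new]
{p,q,s} --1--> {p,q,s}  [seen]
∅ --0--> ∅  [seen]
∅ --1--> ∅  [seen]
{p,q,r,s} --0--> {p,q,r,s}  [seen]
{p,q,r,s} --1--> {p,q,r,s}  [seen]
Reachable DFA states: {p}, {p,q,s}, ∅, {p,q,r,s}.
Accepting DFA states (contain an NFA accepting state): {p,q,s}, {p,q,r,s}.

2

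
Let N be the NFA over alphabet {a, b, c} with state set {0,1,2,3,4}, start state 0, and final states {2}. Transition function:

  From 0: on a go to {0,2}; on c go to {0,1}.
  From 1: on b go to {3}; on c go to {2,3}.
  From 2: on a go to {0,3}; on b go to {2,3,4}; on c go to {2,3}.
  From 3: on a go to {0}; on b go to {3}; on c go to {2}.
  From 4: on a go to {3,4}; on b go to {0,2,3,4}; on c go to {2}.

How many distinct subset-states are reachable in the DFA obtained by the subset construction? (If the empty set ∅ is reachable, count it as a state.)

Start state of the DFA: {0}.
{0} --a--> {0,2}  [new]
{0} --b--> ∅  [new]
{0} --c--> {0,1}  [new]
{0,2} --a--> {0,2,3}  [new]
{0,2} --b--> {2,3,4}  [new]
{0,2} --c--> {0,1,2,3}  [new]
∅ --a--> ∅  [seen]
∅ --b--> ∅  [seen]
∅ --c--> ∅  [seen]
{0,1} --a--> {0,2}  [seen]
{0,1} --b--> {3}  [new]
{0,1} --c--> {0,1,2,3}  [seen]
{0,2,3} --a--> {0,2,3}  [seen]
{0,2,3} --b--> {2,3,4}  [seen]
{0,2,3} --c--> {0,1,2,3}  [seen]
{2,3,4} --a--> {0,3,4}  [new]
{2,3,4} --b--> {0,2,3,4}  [new]
{2,3,4} --c--> {2,3}  [new]
{0,1,2,3} --a--> {0,2,3}  [seen]
{0,1,2,3} --b--> {2,3,4}  [seen]
{0,1,2,3} --c--> {0,1,2,3}  [seen]
{3} --a--> {0}  [seen]
{3} --b--> {3}  [seen]
{3} --c--> {2}  [new]
{0,3,4} --a--> {0,2,3,4}  [seen]
{0,3,4} --b--> {0,2,3,4}  [seen]
{0,3,4} --c--> {0,1,2}  [new]
{0,2,3,4} --a--> {0,2,3,4}  [seen]
{0,2,3,4} --b--> {0,2,3,4}  [seen]
{0,2,3,4} --c--> {0,1,2,3}  [seen]
{2,3} --a--> {0,3}  [new]
{2,3} --b--> {2,3,4}  [seen]
{2,3} --c--> {2,3}  [seen]
{2} --a--> {0,3}  [seen]
{2} --b--> {2,3,4}  [seen]
{2} --c--> {2,3}  [seen]
{0,1,2} --a--> {0,2,3}  [seen]
{0,1,2} --b--> {2,3,4}  [seen]
{0,1,2} --c--> {0,1,2,3}  [seen]
{0,3} --a--> {0,2}  [seen]
{0,3} --b--> {3}  [seen]
{0,3} --c--> {0,1,2}  [seen]
Reachable DFA states: {0}, {0,2}, ∅, {0,1}, {0,2,3}, {2,3,4}, {0,1,2,3}, {3}, {0,3,4}, {0,2,3,4}, {2,3}, {2}, {0,1,2}, {0,3}.

14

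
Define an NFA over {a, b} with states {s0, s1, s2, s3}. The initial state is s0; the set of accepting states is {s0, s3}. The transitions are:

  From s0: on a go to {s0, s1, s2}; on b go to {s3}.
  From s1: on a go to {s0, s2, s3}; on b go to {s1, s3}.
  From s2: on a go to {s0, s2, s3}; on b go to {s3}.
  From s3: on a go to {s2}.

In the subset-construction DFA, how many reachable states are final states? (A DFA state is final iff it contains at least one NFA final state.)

6

Start state of the DFA: {s0}.
{s0} --a--> {s0, s1, s2}  [new]
{s0} --b--> {s3}  [new]
{s0, s1, s2} --a--> {s0, s1, s2, s3}  [new]
{s0, s1, s2} --b--> {s1, s3}  [new]
{s3} --a--> {s2}  [new]
{s3} --b--> ∅  [new]
{s0, s1, s2, s3} --a--> {s0, s1, s2, s3}  [seen]
{s0, s1, s2, s3} --b--> {s1, s3}  [seen]
{s1, s3} --a--> {s0, s2, s3}  [new]
{s1, s3} --b--> {s1, s3}  [seen]
{s2} --a--> {s0, s2, s3}  [seen]
{s2} --b--> {s3}  [seen]
∅ --a--> ∅  [seen]
∅ --b--> ∅  [seen]
{s0, s2, s3} --a--> {s0, s1, s2, s3}  [seen]
{s0, s2, s3} --b--> {s3}  [seen]
Reachable DFA states: {s0}, {s0, s1, s2}, {s3}, {s0, s1, s2, s3}, {s1, s3}, {s2}, ∅, {s0, s2, s3}.
Accepting DFA states (contain an NFA accepting state): {s0}, {s0, s1, s2}, {s3}, {s0, s1, s2, s3}, {s1, s3}, {s0, s2, s3}.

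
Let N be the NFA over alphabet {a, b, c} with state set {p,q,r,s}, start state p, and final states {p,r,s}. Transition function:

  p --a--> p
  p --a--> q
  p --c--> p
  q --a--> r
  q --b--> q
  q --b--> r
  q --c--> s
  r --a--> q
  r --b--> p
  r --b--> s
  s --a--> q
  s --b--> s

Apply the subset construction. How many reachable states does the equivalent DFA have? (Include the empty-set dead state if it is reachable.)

Start state of the DFA: {p}.
{p} --a--> {p,q}  [new]
{p} --b--> ∅  [new]
{p} --c--> {p}  [seen]
{p,q} --a--> {p,q,r}  [new]
{p,q} --b--> {q,r}  [new]
{p,q} --c--> {p,s}  [new]
∅ --a--> ∅  [seen]
∅ --b--> ∅  [seen]
∅ --c--> ∅  [seen]
{p,q,r} --a--> {p,q,r}  [seen]
{p,q,r} --b--> {p,q,r,s}  [new]
{p,q,r} --c--> {p,s}  [seen]
{q,r} --a--> {q,r}  [seen]
{q,r} --b--> {p,q,r,s}  [seen]
{q,r} --c--> {s}  [new]
{p,s} --a--> {p,q}  [seen]
{p,s} --b--> {s}  [seen]
{p,s} --c--> {p}  [seen]
{p,q,r,s} --a--> {p,q,r}  [seen]
{p,q,r,s} --b--> {p,q,r,s}  [seen]
{p,q,r,s} --c--> {p,s}  [seen]
{s} --a--> {q}  [new]
{s} --b--> {s}  [seen]
{s} --c--> ∅  [seen]
{q} --a--> {r}  [new]
{q} --b--> {q,r}  [seen]
{q} --c--> {s}  [seen]
{r} --a--> {q}  [seen]
{r} --b--> {p,s}  [seen]
{r} --c--> ∅  [seen]
Reachable DFA states: {p}, {p,q}, ∅, {p,q,r}, {q,r}, {p,s}, {p,q,r,s}, {s}, {q}, {r}.

10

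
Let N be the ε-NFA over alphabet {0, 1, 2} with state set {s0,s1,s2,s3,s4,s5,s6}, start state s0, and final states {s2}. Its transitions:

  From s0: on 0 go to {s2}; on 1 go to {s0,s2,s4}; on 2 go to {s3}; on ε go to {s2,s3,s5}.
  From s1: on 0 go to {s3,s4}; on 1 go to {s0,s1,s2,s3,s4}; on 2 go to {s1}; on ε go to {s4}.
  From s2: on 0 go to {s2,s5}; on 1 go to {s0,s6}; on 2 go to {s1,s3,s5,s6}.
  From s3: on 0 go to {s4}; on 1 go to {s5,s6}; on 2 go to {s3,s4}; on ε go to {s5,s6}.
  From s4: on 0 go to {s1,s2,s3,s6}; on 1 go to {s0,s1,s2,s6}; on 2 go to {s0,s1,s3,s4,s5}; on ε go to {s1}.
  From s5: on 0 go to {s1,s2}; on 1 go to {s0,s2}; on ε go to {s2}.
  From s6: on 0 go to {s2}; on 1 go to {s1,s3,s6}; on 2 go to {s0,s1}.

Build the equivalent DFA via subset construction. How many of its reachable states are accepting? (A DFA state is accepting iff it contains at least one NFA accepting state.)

Start state of the DFA: {s0,s2,s3,s5,s6} (ε-closure of the NFA start).
{s0,s2,s3,s5,s6} --0--> {s1,s2,s4,s5}  [new]
{s0,s2,s3,s5,s6} --1--> {s0,s1,s2,s3,s4,s5,s6}  [new]
{s0,s2,s3,s5,s6} --2--> {s0,s1,s2,s3,s4,s5,s6}  [seen]
{s1,s2,s4,s5} --0--> {s1,s2,s3,s4,s5,s6}  [new]
{s1,s2,s4,s5} --1--> {s0,s1,s2,s3,s4,s5,s6}  [seen]
{s1,s2,s4,s5} --2--> {s0,s1,s2,s3,s4,s5,s6}  [seen]
{s0,s1,s2,s3,s4,s5,s6} --0--> {s1,s2,s3,s4,s5,s6}  [seen]
{s0,s1,s2,s3,s4,s5,s6} --1--> {s0,s1,s2,s3,s4,s5,s6}  [seen]
{s0,s1,s2,s3,s4,s5,s6} --2--> {s0,s1,s2,s3,s4,s5,s6}  [seen]
{s1,s2,s3,s4,s5,s6} --0--> {s1,s2,s3,s4,s5,s6}  [seen]
{s1,s2,s3,s4,s5,s6} --1--> {s0,s1,s2,s3,s4,s5,s6}  [seen]
{s1,s2,s3,s4,s5,s6} --2--> {s0,s1,s2,s3,s4,s5,s6}  [seen]
Reachable DFA states: {s0,s2,s3,s5,s6}, {s1,s2,s4,s5}, {s0,s1,s2,s3,s4,s5,s6}, {s1,s2,s3,s4,s5,s6}.
Accepting DFA states (contain an NFA accepting state): {s0,s2,s3,s5,s6}, {s1,s2,s4,s5}, {s0,s1,s2,s3,s4,s5,s6}, {s1,s2,s3,s4,s5,s6}.

4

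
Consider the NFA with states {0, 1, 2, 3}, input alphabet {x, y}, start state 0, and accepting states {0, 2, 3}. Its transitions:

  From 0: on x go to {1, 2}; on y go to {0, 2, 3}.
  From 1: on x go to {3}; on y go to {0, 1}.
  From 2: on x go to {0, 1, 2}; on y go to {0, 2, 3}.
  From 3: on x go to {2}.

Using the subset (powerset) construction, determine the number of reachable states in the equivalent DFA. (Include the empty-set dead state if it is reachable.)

5

Start state of the DFA: {0}.
{0} --x--> {1, 2}  [new]
{0} --y--> {0, 2, 3}  [new]
{1, 2} --x--> {0, 1, 2, 3}  [new]
{1, 2} --y--> {0, 1, 2, 3}  [seen]
{0, 2, 3} --x--> {0, 1, 2}  [new]
{0, 2, 3} --y--> {0, 2, 3}  [seen]
{0, 1, 2, 3} --x--> {0, 1, 2, 3}  [seen]
{0, 1, 2, 3} --y--> {0, 1, 2, 3}  [seen]
{0, 1, 2} --x--> {0, 1, 2, 3}  [seen]
{0, 1, 2} --y--> {0, 1, 2, 3}  [seen]
Reachable DFA states: {0}, {1, 2}, {0, 2, 3}, {0, 1, 2, 3}, {0, 1, 2}.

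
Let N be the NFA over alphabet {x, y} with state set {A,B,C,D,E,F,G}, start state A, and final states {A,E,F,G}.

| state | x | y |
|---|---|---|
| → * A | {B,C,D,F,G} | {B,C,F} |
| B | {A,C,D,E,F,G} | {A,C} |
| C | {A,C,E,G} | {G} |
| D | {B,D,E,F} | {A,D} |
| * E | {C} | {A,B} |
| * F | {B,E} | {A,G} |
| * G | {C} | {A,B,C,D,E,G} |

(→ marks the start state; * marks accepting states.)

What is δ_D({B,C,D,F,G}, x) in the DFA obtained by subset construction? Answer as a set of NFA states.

δ(B,x) = {A,C,D,E,F,G}; δ(C,x) = {A,C,E,G}; δ(D,x) = {B,D,E,F}; δ(F,x) = {B,E}; δ(G,x) = {C}.
Union: {A,B,C,D,E,F,G}.

{A,B,C,D,E,F,G}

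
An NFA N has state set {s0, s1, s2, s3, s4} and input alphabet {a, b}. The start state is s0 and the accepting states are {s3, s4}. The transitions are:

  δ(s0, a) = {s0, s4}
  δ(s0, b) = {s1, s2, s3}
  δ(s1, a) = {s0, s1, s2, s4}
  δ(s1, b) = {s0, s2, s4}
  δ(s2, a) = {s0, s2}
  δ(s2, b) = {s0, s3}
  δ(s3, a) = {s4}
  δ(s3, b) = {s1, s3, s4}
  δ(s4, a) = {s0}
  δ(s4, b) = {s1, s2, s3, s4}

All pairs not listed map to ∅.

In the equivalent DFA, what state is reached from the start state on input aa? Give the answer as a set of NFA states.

{s0, s4}

Start: {s0}.
δ(s0,a) = {s0, s4}.
Union: {s0, s4}.
After a: {s0, s4}.
δ(s0,a) = {s0, s4}; δ(s4,a) = {s0}.
Union: {s0, s4}.
After a: {s0, s4}.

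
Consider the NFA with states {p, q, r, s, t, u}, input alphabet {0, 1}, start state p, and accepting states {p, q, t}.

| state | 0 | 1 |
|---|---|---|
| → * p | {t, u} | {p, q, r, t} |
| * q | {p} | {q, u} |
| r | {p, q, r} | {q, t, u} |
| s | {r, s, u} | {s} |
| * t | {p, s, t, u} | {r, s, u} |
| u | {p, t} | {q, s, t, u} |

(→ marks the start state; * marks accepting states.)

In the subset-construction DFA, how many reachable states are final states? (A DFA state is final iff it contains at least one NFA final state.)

7

Start state of the DFA: {p}.
{p} --0--> {t, u}  [new]
{p} --1--> {p, q, r, t}  [new]
{t, u} --0--> {p, s, t, u}  [new]
{t, u} --1--> {q, r, s, t, u}  [new]
{p, q, r, t} --0--> {p, q, r, s, t, u}  [new]
{p, q, r, t} --1--> {p, q, r, s, t, u}  [seen]
{p, s, t, u} --0--> {p, r, s, t, u}  [new]
{p, s, t, u} --1--> {p, q, r, s, t, u}  [seen]
{q, r, s, t, u} --0--> {p, q, r, s, t, u}  [seen]
{q, r, s, t, u} --1--> {q, r, s, t, u}  [seen]
{p, q, r, s, t, u} --0--> {p, q, r, s, t, u}  [seen]
{p, q, r, s, t, u} --1--> {p, q, r, s, t, u}  [seen]
{p, r, s, t, u} --0--> {p, q, r, s, t, u}  [seen]
{p, r, s, t, u} --1--> {p, q, r, s, t, u}  [seen]
Reachable DFA states: {p}, {t, u}, {p, q, r, t}, {p, s, t, u}, {q, r, s, t, u}, {p, q, r, s, t, u}, {p, r, s, t, u}.
Accepting DFA states (contain an NFA accepting state): {p}, {t, u}, {p, q, r, t}, {p, s, t, u}, {q, r, s, t, u}, {p, q, r, s, t, u}, {p, r, s, t, u}.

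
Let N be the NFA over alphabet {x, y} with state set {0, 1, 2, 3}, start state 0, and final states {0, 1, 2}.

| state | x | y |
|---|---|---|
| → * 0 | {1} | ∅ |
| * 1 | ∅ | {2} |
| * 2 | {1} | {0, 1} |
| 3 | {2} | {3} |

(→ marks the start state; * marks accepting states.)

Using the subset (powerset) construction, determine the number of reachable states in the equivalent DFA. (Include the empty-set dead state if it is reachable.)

Start state of the DFA: {0}.
{0} --x--> {1}  [new]
{0} --y--> ∅  [new]
{1} --x--> ∅  [seen]
{1} --y--> {2}  [new]
∅ --x--> ∅  [seen]
∅ --y--> ∅  [seen]
{2} --x--> {1}  [seen]
{2} --y--> {0, 1}  [new]
{0, 1} --x--> {1}  [seen]
{0, 1} --y--> {2}  [seen]
Reachable DFA states: {0}, {1}, ∅, {2}, {0, 1}.

5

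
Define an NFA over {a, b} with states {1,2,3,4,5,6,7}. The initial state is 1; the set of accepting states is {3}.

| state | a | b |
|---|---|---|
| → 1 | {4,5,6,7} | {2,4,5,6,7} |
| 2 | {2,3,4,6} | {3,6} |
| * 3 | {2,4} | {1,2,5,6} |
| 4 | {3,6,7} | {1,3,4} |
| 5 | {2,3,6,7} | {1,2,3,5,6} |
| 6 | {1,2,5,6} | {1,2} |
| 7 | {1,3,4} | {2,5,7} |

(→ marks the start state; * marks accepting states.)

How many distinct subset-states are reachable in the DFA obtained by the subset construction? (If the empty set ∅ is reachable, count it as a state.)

4

Start state of the DFA: {1}.
{1} --a--> {4,5,6,7}  [new]
{1} --b--> {2,4,5,6,7}  [new]
{4,5,6,7} --a--> {1,2,3,4,5,6,7}  [new]
{4,5,6,7} --b--> {1,2,3,4,5,6,7}  [seen]
{2,4,5,6,7} --a--> {1,2,3,4,5,6,7}  [seen]
{2,4,5,6,7} --b--> {1,2,3,4,5,6,7}  [seen]
{1,2,3,4,5,6,7} --a--> {1,2,3,4,5,6,7}  [seen]
{1,2,3,4,5,6,7} --b--> {1,2,3,4,5,6,7}  [seen]
Reachable DFA states: {1}, {4,5,6,7}, {2,4,5,6,7}, {1,2,3,4,5,6,7}.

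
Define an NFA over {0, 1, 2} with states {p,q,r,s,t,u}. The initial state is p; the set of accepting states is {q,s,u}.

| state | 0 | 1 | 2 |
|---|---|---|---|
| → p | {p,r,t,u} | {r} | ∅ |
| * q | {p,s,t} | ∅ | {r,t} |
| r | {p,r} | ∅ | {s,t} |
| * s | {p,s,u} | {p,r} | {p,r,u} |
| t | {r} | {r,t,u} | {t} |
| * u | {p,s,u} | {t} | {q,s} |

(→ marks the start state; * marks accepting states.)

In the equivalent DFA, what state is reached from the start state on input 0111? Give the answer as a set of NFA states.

{r,t,u}

Start: {p}.
δ(p,0) = {p,r,t,u}.
Union: {p,r,t,u}.
After 0: {p,r,t,u}.
δ(p,1) = {r}; δ(r,1) = ∅; δ(t,1) = {r,t,u}; δ(u,1) = {t}.
Union: {r,t,u}.
After 1: {r,t,u}.
δ(r,1) = ∅; δ(t,1) = {r,t,u}; δ(u,1) = {t}.
Union: {r,t,u}.
After 1: {r,t,u}.
δ(r,1) = ∅; δ(t,1) = {r,t,u}; δ(u,1) = {t}.
Union: {r,t,u}.
After 1: {r,t,u}.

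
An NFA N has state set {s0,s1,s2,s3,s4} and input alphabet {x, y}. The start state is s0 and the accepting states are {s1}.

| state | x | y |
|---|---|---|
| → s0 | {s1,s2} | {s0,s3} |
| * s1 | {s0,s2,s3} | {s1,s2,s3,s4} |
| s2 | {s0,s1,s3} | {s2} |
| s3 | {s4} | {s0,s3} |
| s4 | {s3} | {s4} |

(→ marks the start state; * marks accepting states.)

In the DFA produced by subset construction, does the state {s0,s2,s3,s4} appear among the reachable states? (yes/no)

no

Start state of the DFA: {s0}.
{s0} --x--> {s1,s2}  [new]
{s0} --y--> {s0,s3}  [new]
{s1,s2} --x--> {s0,s1,s2,s3}  [new]
{s1,s2} --y--> {s1,s2,s3,s4}  [new]
{s0,s3} --x--> {s1,s2,s4}  [new]
{s0,s3} --y--> {s0,s3}  [seen]
{s0,s1,s2,s3} --x--> {s0,s1,s2,s3,s4}  [new]
{s0,s1,s2,s3} --y--> {s0,s1,s2,s3,s4}  [seen]
{s1,s2,s3,s4} --x--> {s0,s1,s2,s3,s4}  [seen]
{s1,s2,s3,s4} --y--> {s0,s1,s2,s3,s4}  [seen]
{s1,s2,s4} --x--> {s0,s1,s2,s3}  [seen]
{s1,s2,s4} --y--> {s1,s2,s3,s4}  [seen]
{s0,s1,s2,s3,s4} --x--> {s0,s1,s2,s3,s4}  [seen]
{s0,s1,s2,s3,s4} --y--> {s0,s1,s2,s3,s4}  [seen]
Reachable DFA states: {s0}, {s1,s2}, {s0,s3}, {s0,s1,s2,s3}, {s1,s2,s3,s4}, {s1,s2,s4}, {s0,s1,s2,s3,s4}.
{s0,s2,s3,s4} is not among them.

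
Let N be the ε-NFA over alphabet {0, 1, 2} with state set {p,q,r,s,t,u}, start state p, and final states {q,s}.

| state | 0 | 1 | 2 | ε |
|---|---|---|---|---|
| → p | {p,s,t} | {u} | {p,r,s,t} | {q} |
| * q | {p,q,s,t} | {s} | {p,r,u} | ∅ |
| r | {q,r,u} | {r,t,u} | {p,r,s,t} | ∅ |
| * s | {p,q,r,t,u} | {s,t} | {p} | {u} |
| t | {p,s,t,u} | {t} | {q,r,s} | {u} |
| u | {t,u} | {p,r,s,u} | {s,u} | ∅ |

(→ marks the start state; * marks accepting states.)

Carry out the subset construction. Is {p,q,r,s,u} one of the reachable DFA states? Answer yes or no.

no

Start state of the DFA: {p,q} (ε-closure of the NFA start).
{p,q} --0--> {p,q,s,t,u}  [new]
{p,q} --1--> {s,u}  [new]
{p,q} --2--> {p,q,r,s,t,u}  [new]
{p,q,s,t,u} --0--> {p,q,r,s,t,u}  [seen]
{p,q,s,t,u} --1--> {p,q,r,s,t,u}  [seen]
{p,q,s,t,u} --2--> {p,q,r,s,t,u}  [seen]
{s,u} --0--> {p,q,r,t,u}  [new]
{s,u} --1--> {p,q,r,s,t,u}  [seen]
{s,u} --2--> {p,q,s,u}  [new]
{p,q,r,s,t,u} --0--> {p,q,r,s,t,u}  [seen]
{p,q,r,s,t,u} --1--> {p,q,r,s,t,u}  [seen]
{p,q,r,s,t,u} --2--> {p,q,r,s,t,u}  [seen]
{p,q,r,t,u} --0--> {p,q,r,s,t,u}  [seen]
{p,q,r,t,u} --1--> {p,q,r,s,t,u}  [seen]
{p,q,r,t,u} --2--> {p,q,r,s,t,u}  [seen]
{p,q,s,u} --0--> {p,q,r,s,t,u}  [seen]
{p,q,s,u} --1--> {p,q,r,s,t,u}  [seen]
{p,q,s,u} --2--> {p,q,r,s,t,u}  [seen]
Reachable DFA states: {p,q}, {p,q,s,t,u}, {s,u}, {p,q,r,s,t,u}, {p,q,r,t,u}, {p,q,s,u}.
{p,q,r,s,u} is not among them.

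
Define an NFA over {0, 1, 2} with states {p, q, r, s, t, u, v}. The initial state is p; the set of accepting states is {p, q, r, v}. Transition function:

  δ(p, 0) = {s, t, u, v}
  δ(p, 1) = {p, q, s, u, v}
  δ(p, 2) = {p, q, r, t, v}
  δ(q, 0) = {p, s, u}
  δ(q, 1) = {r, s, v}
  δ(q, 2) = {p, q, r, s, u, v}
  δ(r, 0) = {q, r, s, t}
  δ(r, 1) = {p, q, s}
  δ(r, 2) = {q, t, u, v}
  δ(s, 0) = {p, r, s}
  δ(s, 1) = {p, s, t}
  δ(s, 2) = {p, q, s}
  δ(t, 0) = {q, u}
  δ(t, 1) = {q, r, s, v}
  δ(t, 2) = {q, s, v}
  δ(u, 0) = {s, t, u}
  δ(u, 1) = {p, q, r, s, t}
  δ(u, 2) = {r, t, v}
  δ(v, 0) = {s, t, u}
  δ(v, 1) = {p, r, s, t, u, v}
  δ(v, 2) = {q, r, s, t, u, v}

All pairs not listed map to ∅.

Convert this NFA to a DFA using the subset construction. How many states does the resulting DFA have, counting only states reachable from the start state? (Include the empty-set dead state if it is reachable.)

7

Start state of the DFA: {p}.
{p} --0--> {s, t, u, v}  [new]
{p} --1--> {p, q, s, u, v}  [new]
{p} --2--> {p, q, r, t, v}  [new]
{s, t, u, v} --0--> {p, q, r, s, t, u}  [new]
{s, t, u, v} --1--> {p, q, r, s, t, u, v}  [new]
{s, t, u, v} --2--> {p, q, r, s, t, u, v}  [seen]
{p, q, s, u, v} --0--> {p, r, s, t, u, v}  [new]
{p, q, s, u, v} --1--> {p, q, r, s, t, u, v}  [seen]
{p, q, s, u, v} --2--> {p, q, r, s, t, u, v}  [seen]
{p, q, r, t, v} --0--> {p, q, r, s, t, u, v}  [seen]
{p, q, r, t, v} --1--> {p, q, r, s, t, u, v}  [seen]
{p, q, r, t, v} --2--> {p, q, r, s, t, u, v}  [seen]
{p, q, r, s, t, u} --0--> {p, q, r, s, t, u, v}  [seen]
{p, q, r, s, t, u} --1--> {p, q, r, s, t, u, v}  [seen]
{p, q, r, s, t, u} --2--> {p, q, r, s, t, u, v}  [seen]
{p, q, r, s, t, u, v} --0--> {p, q, r, s, t, u, v}  [seen]
{p, q, r, s, t, u, v} --1--> {p, q, r, s, t, u, v}  [seen]
{p, q, r, s, t, u, v} --2--> {p, q, r, s, t, u, v}  [seen]
{p, r, s, t, u, v} --0--> {p, q, r, s, t, u, v}  [seen]
{p, r, s, t, u, v} --1--> {p, q, r, s, t, u, v}  [seen]
{p, r, s, t, u, v} --2--> {p, q, r, s, t, u, v}  [seen]
Reachable DFA states: {p}, {s, t, u, v}, {p, q, s, u, v}, {p, q, r, t, v}, {p, q, r, s, t, u}, {p, q, r, s, t, u, v}, {p, r, s, t, u, v}.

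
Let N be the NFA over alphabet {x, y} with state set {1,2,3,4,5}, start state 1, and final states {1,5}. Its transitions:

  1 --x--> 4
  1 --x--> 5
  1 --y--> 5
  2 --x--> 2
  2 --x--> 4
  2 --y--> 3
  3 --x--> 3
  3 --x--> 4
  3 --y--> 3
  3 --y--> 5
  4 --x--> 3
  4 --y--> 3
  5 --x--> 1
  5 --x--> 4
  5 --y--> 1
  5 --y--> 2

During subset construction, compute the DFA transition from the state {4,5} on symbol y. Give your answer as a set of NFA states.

δ(4,y) = {3}; δ(5,y) = {1,2}.
Union: {1,2,3}.

{1,2,3}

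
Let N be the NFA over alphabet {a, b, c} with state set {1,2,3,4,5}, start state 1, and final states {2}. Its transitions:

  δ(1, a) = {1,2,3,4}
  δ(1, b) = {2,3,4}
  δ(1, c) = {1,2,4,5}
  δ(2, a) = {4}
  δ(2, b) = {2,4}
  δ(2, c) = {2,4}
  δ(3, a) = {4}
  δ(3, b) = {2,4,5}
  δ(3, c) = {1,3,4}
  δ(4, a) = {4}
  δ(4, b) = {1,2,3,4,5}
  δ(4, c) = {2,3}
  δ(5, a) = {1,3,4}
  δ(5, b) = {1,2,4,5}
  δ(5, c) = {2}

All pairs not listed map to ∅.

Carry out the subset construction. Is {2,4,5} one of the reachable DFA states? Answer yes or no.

Start state of the DFA: {1}.
{1} --a--> {1,2,3,4}  [new]
{1} --b--> {2,3,4}  [new]
{1} --c--> {1,2,4,5}  [new]
{1,2,3,4} --a--> {1,2,3,4}  [seen]
{1,2,3,4} --b--> {1,2,3,4,5}  [new]
{1,2,3,4} --c--> {1,2,3,4,5}  [seen]
{2,3,4} --a--> {4}  [new]
{2,3,4} --b--> {1,2,3,4,5}  [seen]
{2,3,4} --c--> {1,2,3,4}  [seen]
{1,2,4,5} --a--> {1,2,3,4}  [seen]
{1,2,4,5} --b--> {1,2,3,4,5}  [seen]
{1,2,4,5} --c--> {1,2,3,4,5}  [seen]
{1,2,3,4,5} --a--> {1,2,3,4}  [seen]
{1,2,3,4,5} --b--> {1,2,3,4,5}  [seen]
{1,2,3,4,5} --c--> {1,2,3,4,5}  [seen]
{4} --a--> {4}  [seen]
{4} --b--> {1,2,3,4,5}  [seen]
{4} --c--> {2,3}  [new]
{2,3} --a--> {4}  [seen]
{2,3} --b--> {2,4,5}  [new]
{2,3} --c--> {1,2,3,4}  [seen]
{2,4,5} --a--> {1,3,4}  [new]
{2,4,5} --b--> {1,2,3,4,5}  [seen]
{2,4,5} --c--> {2,3,4}  [seen]
{1,3,4} --a--> {1,2,3,4}  [seen]
{1,3,4} --b--> {1,2,3,4,5}  [seen]
{1,3,4} --c--> {1,2,3,4,5}  [seen]
Reachable DFA states: {1}, {1,2,3,4}, {2,3,4}, {1,2,4,5}, {1,2,3,4,5}, {4}, {2,3}, {2,4,5}, {1,3,4}.
{2,4,5} is among them.

yes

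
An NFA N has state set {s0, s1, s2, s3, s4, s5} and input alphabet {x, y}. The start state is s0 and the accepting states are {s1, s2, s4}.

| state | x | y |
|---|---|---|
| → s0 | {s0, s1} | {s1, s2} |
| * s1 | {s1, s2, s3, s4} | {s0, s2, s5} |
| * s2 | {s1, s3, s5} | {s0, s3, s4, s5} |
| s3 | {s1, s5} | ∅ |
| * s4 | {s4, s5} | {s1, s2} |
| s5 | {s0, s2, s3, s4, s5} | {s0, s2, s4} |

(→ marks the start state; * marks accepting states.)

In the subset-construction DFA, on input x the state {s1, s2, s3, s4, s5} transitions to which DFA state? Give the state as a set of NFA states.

{s0, s1, s2, s3, s4, s5}

δ(s1,x) = {s1, s2, s3, s4}; δ(s2,x) = {s1, s3, s5}; δ(s3,x) = {s1, s5}; δ(s4,x) = {s4, s5}; δ(s5,x) = {s0, s2, s3, s4, s5}.
Union: {s0, s1, s2, s3, s4, s5}.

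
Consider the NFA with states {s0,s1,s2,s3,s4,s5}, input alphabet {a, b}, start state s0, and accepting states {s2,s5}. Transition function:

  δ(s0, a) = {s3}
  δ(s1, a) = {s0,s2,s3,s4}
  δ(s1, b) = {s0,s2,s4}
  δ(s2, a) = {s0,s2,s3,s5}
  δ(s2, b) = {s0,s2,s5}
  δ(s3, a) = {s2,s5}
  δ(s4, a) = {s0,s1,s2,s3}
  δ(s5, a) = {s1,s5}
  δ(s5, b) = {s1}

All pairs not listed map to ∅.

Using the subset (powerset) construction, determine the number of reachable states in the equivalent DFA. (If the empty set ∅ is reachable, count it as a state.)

Start state of the DFA: {s0}.
{s0} --a--> {s3}  [new]
{s0} --b--> ∅  [new]
{s3} --a--> {s2,s5}  [new]
{s3} --b--> ∅  [seen]
∅ --a--> ∅  [seen]
∅ --b--> ∅  [seen]
{s2,s5} --a--> {s0,s1,s2,s3,s5}  [new]
{s2,s5} --b--> {s0,s1,s2,s5}  [new]
{s0,s1,s2,s3,s5} --a--> {s0,s1,s2,s3,s4,s5}  [new]
{s0,s1,s2,s3,s5} --b--> {s0,s1,s2,s4,s5}  [new]
{s0,s1,s2,s5} --a--> {s0,s1,s2,s3,s4,s5}  [seen]
{s0,s1,s2,s5} --b--> {s0,s1,s2,s4,s5}  [seen]
{s0,s1,s2,s3,s4,s5} --a--> {s0,s1,s2,s3,s4,s5}  [seen]
{s0,s1,s2,s3,s4,s5} --b--> {s0,s1,s2,s4,s5}  [seen]
{s0,s1,s2,s4,s5} --a--> {s0,s1,s2,s3,s4,s5}  [seen]
{s0,s1,s2,s4,s5} --b--> {s0,s1,s2,s4,s5}  [seen]
Reachable DFA states: {s0}, {s3}, ∅, {s2,s5}, {s0,s1,s2,s3,s5}, {s0,s1,s2,s5}, {s0,s1,s2,s3,s4,s5}, {s0,s1,s2,s4,s5}.

8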